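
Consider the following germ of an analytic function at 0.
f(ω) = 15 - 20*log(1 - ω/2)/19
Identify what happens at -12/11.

The point is a regular point.

There is no denominator, hence no pole anywhere.
Branch term log(1 - ω/(2)): argument at -12/11 is 17/11, nonzero, so -12/11 is not its branch point (a point on a principal cut is still regular for the continued germ).
So the germ continues analytically to -12/11.


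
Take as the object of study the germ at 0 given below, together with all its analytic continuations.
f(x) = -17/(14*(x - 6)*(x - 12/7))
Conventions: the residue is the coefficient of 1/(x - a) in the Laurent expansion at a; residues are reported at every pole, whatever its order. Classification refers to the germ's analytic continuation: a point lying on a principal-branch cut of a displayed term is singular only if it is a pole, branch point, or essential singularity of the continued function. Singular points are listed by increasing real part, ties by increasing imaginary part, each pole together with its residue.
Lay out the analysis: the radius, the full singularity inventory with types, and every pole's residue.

Radius of convergence at 0: 12/7.
At 12/7: a pole of order 1; residue 17/60.
At 6: a pole of order 1; residue -17/60.

Denominator factor (x - 6): pole of order 1 at 6, modulus 6.
Denominator factor (x - 12/7): pole of order 1 at 12/7, modulus 12/7.
The radius of convergence is the smallest modulus among the singular points: 12/7.
At the order-1 pole 12/7 set g(x) = (x - (12/7))*f(x) = -17/(14*(x - 6)).
Simple pole: residue = g(a) at a = 12/7, which is 17/60.
At the order-1 pole 6 set g(x) = (x - (6))*f(x) = -17/(14*(x - 12/7)).
Simple pole: residue = g(a) at a = 6, which is -17/60.
List the singular points by increasing real part (a conjugate pair: the negative imaginary part first).


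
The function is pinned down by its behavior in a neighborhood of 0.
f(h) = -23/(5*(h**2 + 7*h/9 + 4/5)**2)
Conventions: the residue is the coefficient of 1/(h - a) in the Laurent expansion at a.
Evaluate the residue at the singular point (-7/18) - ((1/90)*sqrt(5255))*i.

The residue is -((33534/1104601)*sqrt(5255))*i.

The factor h**2 + 7*h/9 + 4/5 splits as (h - a)(h - a') with a = (-7/18) - ((1/90)*sqrt(5255))*i, a' = (-7/18) + ((1/90)*sqrt(5255))*i. At the order-2 pole a set g(h) = (h - a)^2*f(h) = [-23/5] / (h - a')^2.
Order-2 pole: residue = g'(a); g'((-7/18) - ((1/90)*sqrt(5255))*i) = -((33534/1104601)*sqrt(5255))*i, so the residue is -((33534/1104601)*sqrt(5255))*i.


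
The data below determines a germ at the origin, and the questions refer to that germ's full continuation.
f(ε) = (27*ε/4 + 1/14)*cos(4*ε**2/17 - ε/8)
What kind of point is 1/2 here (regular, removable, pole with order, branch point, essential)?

There is no denominator, hence no pole anywhere.
The factor cos(4*ε**2/17 - ε/8) is entire.
So the germ continues analytically to 1/2.

The point is a regular point.


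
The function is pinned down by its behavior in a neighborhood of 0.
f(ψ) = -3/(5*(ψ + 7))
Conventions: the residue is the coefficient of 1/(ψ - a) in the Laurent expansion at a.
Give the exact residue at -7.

The residue is -3/5.

At the order-1 pole -7 set g(ψ) = (ψ - (-7))*f(ψ) = -3/5.
Simple pole: residue = g(a) at a = -7, which is -3/5.


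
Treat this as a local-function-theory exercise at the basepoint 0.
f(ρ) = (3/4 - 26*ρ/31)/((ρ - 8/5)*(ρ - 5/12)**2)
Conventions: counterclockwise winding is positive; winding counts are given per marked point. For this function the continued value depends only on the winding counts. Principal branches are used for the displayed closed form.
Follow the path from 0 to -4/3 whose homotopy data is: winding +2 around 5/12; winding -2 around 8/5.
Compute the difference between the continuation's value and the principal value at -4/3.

The function is rational, hence single-valued: continuing it around any pole returns the same value, so the difference is 0.

Continued minus principal equals 0.


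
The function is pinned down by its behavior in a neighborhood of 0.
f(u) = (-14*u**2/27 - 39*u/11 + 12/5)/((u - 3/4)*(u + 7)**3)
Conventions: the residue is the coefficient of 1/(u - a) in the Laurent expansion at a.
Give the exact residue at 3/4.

The residue is -5816/4915515.

At the order-1 pole 3/4 set g(u) = (u - (3/4))*f(u) = (-14*u**2/27 - 39*u/11 + 12/5)/(u + 7)**3.
Simple pole: residue = g(a) at a = 3/4, which is -5816/4915515.


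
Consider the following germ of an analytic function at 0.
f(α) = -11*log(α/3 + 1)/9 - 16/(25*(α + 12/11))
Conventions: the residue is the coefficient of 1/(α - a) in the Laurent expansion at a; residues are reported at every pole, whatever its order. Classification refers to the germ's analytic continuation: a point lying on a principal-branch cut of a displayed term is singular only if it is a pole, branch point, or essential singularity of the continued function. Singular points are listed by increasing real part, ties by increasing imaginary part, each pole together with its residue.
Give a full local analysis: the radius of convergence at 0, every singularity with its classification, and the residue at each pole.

Denominator factor (α + 12/11): pole of order 1 at -12/11, modulus 12/11.
Branch term (-11/9)*log(1 - α/(-3)): its argument vanishes at α = -3, a logarithmic branch point, modulus 3.
The radius of convergence is the smallest modulus among the singular points: 12/11.
The branch term is analytic at -12/11 and contributes nothing to the residue; only the rational part matters.
At the order-1 pole -12/11 set g(α) = (α - (-12/11))*(rational part) = -16/25.
Simple pole: residue = g(a) at a = -12/11, which is -16/25.
List the singular points by increasing real part (a conjugate pair: the negative imaginary part first).

Radius of convergence at 0: 12/11.
At -3: a logarithmic branch point.
At -12/11: a pole of order 1; residue -16/25.


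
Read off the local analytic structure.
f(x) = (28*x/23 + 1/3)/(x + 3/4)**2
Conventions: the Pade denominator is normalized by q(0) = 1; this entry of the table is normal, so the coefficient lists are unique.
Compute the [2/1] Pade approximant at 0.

Taylor coefficients needed (expand at 0): a_0 = 16/27, a_1 = 1088/1863, a_2 = -4864/1863, a_3 = 99328/16767.
Write the denominator as Q(x) = 1 + q1*x. Requiring Q*f - P = O(x^4) with deg P <= 2 kills the coefficients of x^3..x^3 in Q*f:
  x^3: a_3 + q1*a_2 = 0, i.e. 99328/16767 + (-4864/1863)*q1 = 0.
Solving this linear system: q1 = 388/171.
The numerator is Q*f truncated at degree 2: P0 = a_0 = 16/27; P1 = a_1 + q1*a_0 = 204800/106191; P2 = a_2 + q1*a_1 = -409600/318573.

The Pade approximant has numerator coefficients [16/27, 204800/106191, -409600/318573]; denominator coefficients [1, 388/171].


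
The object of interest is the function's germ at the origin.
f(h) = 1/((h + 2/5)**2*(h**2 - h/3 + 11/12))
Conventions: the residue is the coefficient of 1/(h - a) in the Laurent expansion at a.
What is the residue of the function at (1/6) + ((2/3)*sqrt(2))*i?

The residue is (-17000/43923) + ((12775/87846)*sqrt(2))*i.

The factor h**2 - h/3 + 11/12 splits as (h - a)(h - a') with a = (1/6) + ((2/3)*sqrt(2))*i, a' = (1/6) - ((2/3)*sqrt(2))*i. At the order-1 pole a set g(h) = (h - a)*f(h) = [(h + 2/5)**(-2)] / (h - a').
Simple pole: residue = g(a) at a = (1/6) + ((2/3)*sqrt(2))*i, which is (-17000/43923) + ((12775/87846)*sqrt(2))*i.


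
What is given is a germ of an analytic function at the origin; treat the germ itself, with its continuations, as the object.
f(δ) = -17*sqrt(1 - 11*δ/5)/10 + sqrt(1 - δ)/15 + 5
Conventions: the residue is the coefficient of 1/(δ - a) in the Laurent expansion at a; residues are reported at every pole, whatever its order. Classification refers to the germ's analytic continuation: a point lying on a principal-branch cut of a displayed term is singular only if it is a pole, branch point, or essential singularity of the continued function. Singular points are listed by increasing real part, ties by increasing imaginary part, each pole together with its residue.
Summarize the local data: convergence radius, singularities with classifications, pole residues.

Branch term (-17/10)*sqrt(1 - δ/(5/11)): its argument vanishes at δ = 5/11, a square-root branch point, modulus 5/11.
Branch term (1/15)*sqrt(1 - δ/(1)): its argument vanishes at δ = 1, a square-root branch point, modulus 1.
The radius of convergence is the smallest modulus among the singular points: 5/11.
List the singular points by increasing real part (a conjugate pair: the negative imaginary part first).

Radius of convergence at 0: 5/11.
At 5/11: an algebraic (square-root) branch point.
At 1: an algebraic (square-root) branch point.


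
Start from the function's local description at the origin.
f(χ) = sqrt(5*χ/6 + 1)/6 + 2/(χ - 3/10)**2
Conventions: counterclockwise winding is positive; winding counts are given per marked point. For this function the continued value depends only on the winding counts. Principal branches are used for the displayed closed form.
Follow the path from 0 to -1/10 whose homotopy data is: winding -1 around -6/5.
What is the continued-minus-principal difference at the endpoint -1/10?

The rational part is single-valued and drops out of the difference; each branch term changes only by its own monodromy.
(1/6)*sqrt(1 - χ/(-6/5)): winding -1 is odd, the square root flips sign, contributing -2*(1/6)*sqrt(1 - (-1/10)/(-6/5)) = -2*(1/6)*sqrt(11/12) = -(1/18)*sqrt(33).
Summing the contributions at χ = -1/10 gives -(1/18)*sqrt(33).

Continued minus principal equals -(1/18)*sqrt(33).


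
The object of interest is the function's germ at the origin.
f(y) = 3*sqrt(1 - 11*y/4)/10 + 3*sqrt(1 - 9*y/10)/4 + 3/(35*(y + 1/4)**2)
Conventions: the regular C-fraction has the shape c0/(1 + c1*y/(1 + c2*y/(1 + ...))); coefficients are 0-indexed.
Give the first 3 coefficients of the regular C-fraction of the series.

Taylor coefficients (expand at 0): a_0 = 339/140, a_1 = -1641/140, a_2 = 2933013/44800.
c0 = a_0 = 339/140. Peel one level at a time: if S = 1 + c*y/S' with S'(0) = 1, then c is the y-coefficient of S and S' = c*y/(S - 1).
S_1 = c0/f = 1 + (547/113)*y + (-14729943/4086080)*y^2 + ...; c1 = 547/113.
S_2 = c1*y/(S_1 - 1) = 1 + (14729943/19779520)*y + ...; c2 = 14729943/19779520.

The regular C-fraction coefficients are [339/140, 547/113, 14729943/19779520].


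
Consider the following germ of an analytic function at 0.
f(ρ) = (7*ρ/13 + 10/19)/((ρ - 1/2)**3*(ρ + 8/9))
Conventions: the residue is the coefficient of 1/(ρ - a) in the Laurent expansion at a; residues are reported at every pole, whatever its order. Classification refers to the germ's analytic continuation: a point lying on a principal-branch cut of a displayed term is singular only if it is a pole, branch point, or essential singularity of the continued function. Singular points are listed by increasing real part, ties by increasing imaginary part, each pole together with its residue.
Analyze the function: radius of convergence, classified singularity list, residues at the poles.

Denominator factor (ρ - 1/2)^3: pole of order 3 at 1/2, modulus 1/2.
Denominator factor (ρ + 8/9): pole of order 1 at -8/9, modulus 8/9.
The radius of convergence is the smallest modulus among the singular points: 1/2.
At the order-1 pole -8/9 set g(ρ) = (ρ - (-8/9))*f(ρ) = (7*ρ/13 + 10/19)/(ρ - 1/2)**3.
Simple pole: residue = g(a) at a = -8/9, which is -68688/3859375.
At the order-3 pole 1/2 set g(ρ) = (ρ - (1/2))^3*f(ρ) = (7*ρ/13 + 10/19)/(ρ + 8/9).
Order-3 pole: residue = g''(a)/2; g''(1/2) = 137376/3859375, so the residue is 68688/3859375.
List the singular points by increasing real part (a conjugate pair: the negative imaginary part first).

Radius of convergence at 0: 1/2.
At -8/9: a pole of order 1; residue -68688/3859375.
At 1/2: a pole of order 3; residue 68688/3859375.


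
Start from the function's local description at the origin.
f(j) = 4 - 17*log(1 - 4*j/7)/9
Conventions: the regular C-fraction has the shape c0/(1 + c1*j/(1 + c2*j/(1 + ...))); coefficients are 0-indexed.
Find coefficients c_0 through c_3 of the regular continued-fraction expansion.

Taylor coefficients (expand at 0): a_0 = 4, a_1 = 68/63, a_2 = 136/441, a_3 = 1088/9261.
c0 = a_0 = 4. Peel one level at a time: if S = 1 + c*j/S' with S'(0) = 1, then c is the j-coefficient of S and S' = c*j/(S - 1).
S_1 = c0/f = 1 + (-17/63)*j + (-17/3969)*j^2 + ...; c1 = -17/63.
S_2 = c1*j/(S_1 - 1) = 1 + (-1/63)*j + (-4/147)*j^2 + ...; c2 = -1/63.
S_3 = c2*j/(S_2 - 1) = 1 + (-12/7)*j + ...; c3 = -12/7.

The regular C-fraction coefficients are [4, -17/63, -1/63, -12/7].


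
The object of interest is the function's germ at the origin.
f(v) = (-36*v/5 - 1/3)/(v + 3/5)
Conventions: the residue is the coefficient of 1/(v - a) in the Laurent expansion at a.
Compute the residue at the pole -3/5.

At the order-1 pole -3/5 set g(v) = (v - (-3/5))*f(v) = -36*v/5 - 1/3.
Simple pole: residue = g(a) at a = -3/5, which is 299/75.

The residue is 299/75.


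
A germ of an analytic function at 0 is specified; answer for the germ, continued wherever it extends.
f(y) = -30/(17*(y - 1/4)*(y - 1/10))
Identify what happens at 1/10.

The denominator factor y - 1/10 vanishes at 1/10 and appears to the power 1; the numerator there equals -30/17, nonzero, and no other factor vanishes.
Hence a pole whose order is the multiplicity, 1.

The point is a pole of order 1.


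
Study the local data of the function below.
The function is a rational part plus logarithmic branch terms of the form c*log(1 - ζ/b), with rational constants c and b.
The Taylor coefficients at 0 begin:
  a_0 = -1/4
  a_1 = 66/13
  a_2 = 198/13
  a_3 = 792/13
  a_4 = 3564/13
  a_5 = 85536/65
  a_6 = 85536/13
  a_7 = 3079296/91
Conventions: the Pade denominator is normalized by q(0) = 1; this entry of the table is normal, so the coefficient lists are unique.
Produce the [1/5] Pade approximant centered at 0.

The Pade approximant has numerator coefficients [-1/4, 30286057589/5164942276]; denominator coefficients [1, -312618689/99325813, -297330000/99325813, -878842008/99325813, -3222066672/99325813, -57136826736/496629065].

Taylor coefficients needed (read off): a_0 = -1/4, a_1 = 66/13, a_2 = 198/13, a_3 = 792/13, a_4 = 3564/13, a_5 = 85536/65, a_6 = 85536/13.
Write the denominator as Q(ζ) = 1 + q1*ζ + q2*ζ^2 + q3*ζ^3 + q4*ζ^4 + q5*ζ^5. Requiring Q*f - P = O(ζ^7) with deg P <= 1 kills the coefficients of ζ^2..ζ^6 in Q*f:
  ζ^2: a_2 + q1*a_1 + q2*a_0 = 0, i.e. 198/13 + (66/13)*q1 + (-1/4)*q2 = 0.
  ζ^3: a_3 + q1*a_2 + q2*a_1 + q3*a_0 = 0, i.e. 792/13 + (198/13)*q1 + (66/13)*q2 + (-1/4)*q3 = 0.
  ζ^4: a_4 + q1*a_3 + q2*a_2 + q3*a_1 + q4*a_0 = 0, i.e. 3564/13 + (792/13)*q1 + (198/13)*q2 + (66/13)*q3 + (-1/4)*q4 = 0.
  ζ^5: a_5 + q1*a_4 + q2*a_3 + q3*a_2 + q4*a_1 + q5*a_0 = 0, i.e. 85536/65 + (3564/13)*q1 + (792/13)*q2 + (198/13)*q3 + (66/13)*q4 + (-1/4)*q5 = 0.
  ζ^6: a_6 + q1*a_5 + q2*a_4 + q3*a_3 + q4*a_2 + q5*a_1 = 0, i.e. 85536/13 + (85536/65)*q1 + (3564/13)*q2 + (792/13)*q3 + (198/13)*q4 + (66/13)*q5 = 0.
Solving this linear system: q1 = -312618689/99325813, q2 = -297330000/99325813, q3 = -878842008/99325813, q4 = -3222066672/99325813, q5 = -57136826736/496629065.
The numerator is Q*f truncated at degree 1: P0 = a_0 = -1/4; P1 = a_1 + q1*a_0 = 30286057589/5164942276.


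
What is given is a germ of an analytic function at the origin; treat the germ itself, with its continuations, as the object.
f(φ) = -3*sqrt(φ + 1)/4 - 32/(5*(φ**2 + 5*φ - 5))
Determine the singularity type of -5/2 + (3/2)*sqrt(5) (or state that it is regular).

The point is a pole of order 1.

The denominator factor φ**2 + 5*φ - 5 vanishes at -5/2 + (3/2)*sqrt(5) and appears to the power 1; the numerator there equals -32/5, nonzero, and no other factor vanishes.
The branch terms are analytic at this point.
Hence a pole whose order is the multiplicity, 1.


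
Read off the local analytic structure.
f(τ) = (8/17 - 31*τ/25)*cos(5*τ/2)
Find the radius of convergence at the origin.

The factor cos(5*τ/2) is entire and contributes no finite singular point.
The polynomial part has no poles.
No finite singular points: the Taylor series at 0 converges everywhere.

The radius of convergence is infinite.


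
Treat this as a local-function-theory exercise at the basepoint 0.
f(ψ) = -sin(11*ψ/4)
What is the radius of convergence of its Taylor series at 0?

The radius of convergence is infinite.

The factor sin(11*ψ/4) is entire and contributes no finite singular point.
The polynomial part has no poles.
No finite singular points: the Taylor series at 0 converges everywhere.


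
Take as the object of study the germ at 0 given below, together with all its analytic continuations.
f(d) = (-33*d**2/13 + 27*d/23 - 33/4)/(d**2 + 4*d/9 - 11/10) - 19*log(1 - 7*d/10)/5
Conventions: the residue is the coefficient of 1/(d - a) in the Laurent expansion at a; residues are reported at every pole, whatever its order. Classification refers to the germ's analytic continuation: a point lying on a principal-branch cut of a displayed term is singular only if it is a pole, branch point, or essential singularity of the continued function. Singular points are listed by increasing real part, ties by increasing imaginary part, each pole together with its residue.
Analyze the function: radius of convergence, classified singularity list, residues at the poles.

Radius of convergence at 0: -2/9 + (7/90)*sqrt(190).
At -2/9 - (7/90)*sqrt(190): a pole of order 1; residue 2065/1794 + (1865491/4772040)*sqrt(190).
At -2/9 + (7/90)*sqrt(190): a pole of order 1; residue 2065/1794 - (1865491/4772040)*sqrt(190).
At 10/7: a logarithmic branch point.

Denominator factor (d**2 + 4*d/9 - 11/10): discriminant 1862/405, real irrational roots -2/9 + (7/90)*sqrt(190) and -2/9 - (7/90)*sqrt(190); poles of order 1, moduli -2/9 + (7/90)*sqrt(190) and 2/9 + (7/90)*sqrt(190).
Branch term (-19/5)*log(1 - d/(10/7)): its argument vanishes at d = 10/7, a logarithmic branch point, modulus 10/7.
The radius of convergence is the smallest modulus among the singular points: -2/9 + (7/90)*sqrt(190).
The branch term is analytic at -2/9 - (7/90)*sqrt(190) and contributes nothing to the residue; only the rational part matters.
The factor d**2 + 4*d/9 - 11/10 splits as (d - a)(d - a') with a = -2/9 - (7/90)*sqrt(190), a' = -2/9 + (7/90)*sqrt(190). At the order-1 pole a set g(d) = (d - a)*(rational part) = [-33*d**2/13 + 27*d/23 - 33/4] / (d - a').
Simple pole: residue = g(a) at a = -2/9 - (7/90)*sqrt(190), which is 2065/1794 + (1865491/4772040)*sqrt(190).
The branch term is analytic at -2/9 + (7/90)*sqrt(190) and contributes nothing to the residue; only the rational part matters.
The factor d**2 + 4*d/9 - 11/10 splits as (d - a)(d - a') with a = -2/9 + (7/90)*sqrt(190), a' = -2/9 - (7/90)*sqrt(190). At the order-1 pole a set g(d) = (d - a)*(rational part) = [-33*d**2/13 + 27*d/23 - 33/4] / (d - a').
Simple pole: residue = g(a) at a = -2/9 + (7/90)*sqrt(190), which is 2065/1794 - (1865491/4772040)*sqrt(190).
List the singular points by increasing real part (a conjugate pair: the negative imaginary part first).


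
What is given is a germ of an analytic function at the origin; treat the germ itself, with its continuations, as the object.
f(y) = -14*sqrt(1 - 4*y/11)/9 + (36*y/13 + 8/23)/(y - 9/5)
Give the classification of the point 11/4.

The point is an algebraic (square-root) branch point.

The term (-14/9)*sqrt(1 - y/(11/4)) has argument 1 - 11/4/(11/4) = 0 at 11/4: a square-root (algebraic, two-sheeted) branch point; the remaining terms are analytic or single-valued there.


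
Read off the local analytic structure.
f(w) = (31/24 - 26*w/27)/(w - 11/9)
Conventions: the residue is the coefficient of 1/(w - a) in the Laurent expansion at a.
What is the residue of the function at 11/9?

At the order-1 pole 11/9 set g(w) = (w - (11/9))*f(w) = 31/24 - 26*w/27.
Simple pole: residue = g(a) at a = 11/9, which is 223/1944.

The residue is 223/1944.


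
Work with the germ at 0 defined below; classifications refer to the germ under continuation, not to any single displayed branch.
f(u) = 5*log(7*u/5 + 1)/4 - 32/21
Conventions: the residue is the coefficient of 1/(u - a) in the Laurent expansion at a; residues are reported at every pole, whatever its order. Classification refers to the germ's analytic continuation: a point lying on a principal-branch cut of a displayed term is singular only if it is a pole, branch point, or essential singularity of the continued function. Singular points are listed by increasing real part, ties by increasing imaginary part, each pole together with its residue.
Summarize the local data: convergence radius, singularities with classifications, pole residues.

Radius of convergence at 0: 5/7.
At -5/7: a logarithmic branch point.

Branch term (5/4)*log(1 - u/(-5/7)): its argument vanishes at u = -5/7, a logarithmic branch point, modulus 5/7.
The radius of convergence is the smallest modulus among the singular points: 5/7.


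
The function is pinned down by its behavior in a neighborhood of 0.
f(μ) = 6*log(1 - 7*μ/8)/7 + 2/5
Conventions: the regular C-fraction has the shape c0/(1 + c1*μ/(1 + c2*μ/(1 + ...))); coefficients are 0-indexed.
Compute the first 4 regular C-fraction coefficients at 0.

The regular C-fraction coefficients are [2/5, 15/8, -37/16, -49/1776].

Taylor coefficients (expand at 0): a_0 = 2/5, a_1 = -3/4, a_2 = -21/64, a_3 = -49/256.
c0 = a_0 = 2/5. Peel one level at a time: if S = 1 + c*μ/S' with S'(0) = 1, then c is the μ-coefficient of S and S' = c*μ/(S - 1).
S_1 = c0/f = 1 + (15/8)*μ + (555/128)*μ^2 + ...; c1 = 15/8.
S_2 = c1*μ/(S_1 - 1) = 1 + (-37/16)*μ + (-49/768)*μ^2 + ...; c2 = -37/16.
S_3 = c2*μ/(S_2 - 1) = 1 + (-49/1776)*μ + ...; c3 = -49/1776.


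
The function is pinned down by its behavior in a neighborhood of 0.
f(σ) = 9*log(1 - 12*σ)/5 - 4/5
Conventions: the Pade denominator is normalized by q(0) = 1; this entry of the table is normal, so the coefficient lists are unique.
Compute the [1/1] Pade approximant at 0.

The Pade approximant has numerator coefficients [-4/5, -84/5]; denominator coefficients [1, -6].

Taylor coefficients needed (expand at 0): a_0 = -4/5, a_1 = -108/5, a_2 = -648/5.
Write the denominator as Q(σ) = 1 + q1*σ. Requiring Q*f - P = O(σ^3) with deg P <= 1 kills the coefficients of σ^2..σ^2 in Q*f:
  σ^2: a_2 + q1*a_1 = 0, i.e. -648/5 + (-108/5)*q1 = 0.
Solving this linear system: q1 = -6.
The numerator is Q*f truncated at degree 1: P0 = a_0 = -4/5; P1 = a_1 + q1*a_0 = -84/5.


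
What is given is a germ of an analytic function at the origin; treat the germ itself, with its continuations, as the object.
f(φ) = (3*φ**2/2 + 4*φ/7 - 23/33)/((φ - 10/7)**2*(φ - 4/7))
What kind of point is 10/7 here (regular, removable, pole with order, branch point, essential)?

The denominator factor φ - 10/7 vanishes at 10/7 and appears to the power 2; the numerator there equals 5143/1617, nonzero, and no other factor vanishes.
Hence a pole whose order is the multiplicity, 2.

The point is a pole of order 2.


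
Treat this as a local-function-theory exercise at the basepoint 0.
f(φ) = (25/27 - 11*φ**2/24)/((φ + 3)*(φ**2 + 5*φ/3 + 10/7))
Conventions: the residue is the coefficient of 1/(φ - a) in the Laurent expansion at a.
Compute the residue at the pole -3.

At the order-1 pole -3 set g(φ) = (φ - (-3))*f(φ) = (25/27 - 11*φ**2/24)/(φ**2 + 5*φ/3 + 10/7).
Simple pole: residue = g(a) at a = -3, which is -4837/8208.

The residue is -4837/8208.


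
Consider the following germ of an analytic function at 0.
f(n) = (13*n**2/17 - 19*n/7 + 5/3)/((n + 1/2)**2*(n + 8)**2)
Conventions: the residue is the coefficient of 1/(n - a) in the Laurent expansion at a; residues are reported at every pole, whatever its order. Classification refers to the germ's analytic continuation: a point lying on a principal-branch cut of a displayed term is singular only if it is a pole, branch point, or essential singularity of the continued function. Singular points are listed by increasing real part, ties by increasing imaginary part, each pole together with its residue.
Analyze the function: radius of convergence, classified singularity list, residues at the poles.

Radius of convergence at 0: 1/2.
At -8: a pole of order 2; residue 92884/1204875.
At -1/2: a pole of order 2; residue -92884/1204875.

Denominator factor (n + 8)^2: pole of order 2 at -8, modulus 8.
Denominator factor (n + 1/2)^2: pole of order 2 at -1/2, modulus 1/2.
The radius of convergence is the smallest modulus among the singular points: 1/2.
At the order-2 pole -8 set g(n) = (n - (-8))^2*f(n) = (13*n**2/17 - 19*n/7 + 5/3)/(n + 1/2)**2.
Order-2 pole: residue = g'(a); g'(-8) = 92884/1204875, so the residue is 92884/1204875.
At the order-2 pole -1/2 set g(n) = (n - (-1/2))^2*f(n) = (13*n**2/17 - 19*n/7 + 5/3)/(n + 8)**2.
Order-2 pole: residue = g'(a); g'(-1/2) = -92884/1204875, so the residue is -92884/1204875.
List the singular points by increasing real part (a conjugate pair: the negative imaginary part first).


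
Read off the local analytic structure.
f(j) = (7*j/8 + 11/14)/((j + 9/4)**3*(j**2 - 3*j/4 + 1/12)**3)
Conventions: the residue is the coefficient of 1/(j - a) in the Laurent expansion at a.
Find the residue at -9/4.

At the order-3 pole -9/4 set g(j) = (j - (-9/4))^3*f(j) = (7*j/8 + 11/14)/(j**2 - 3*j/4 + 1/12)**3.
Order-3 pole: residue = g''(a)/2; g''(-9/4) = -33626097/3243973628, so the residue is -33626097/6487947256.

The residue is -33626097/6487947256.


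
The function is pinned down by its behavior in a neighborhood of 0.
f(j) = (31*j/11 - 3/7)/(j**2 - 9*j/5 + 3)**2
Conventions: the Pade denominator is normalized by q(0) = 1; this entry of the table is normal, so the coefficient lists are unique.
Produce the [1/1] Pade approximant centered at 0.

The Pade approximant has numerator coefficients [-1/21, 141478/439065]; denominator coefficients [1, -6169/4435].

Taylor coefficients needed (expand at 0): a_0 = -1/21, a_1 = 887/3465, a_2 = 6169/17325.
Write the denominator as Q(j) = 1 + q1*j. Requiring Q*f - P = O(j^3) with deg P <= 1 kills the coefficients of j^2..j^2 in Q*f:
  j^2: a_2 + q1*a_1 = 0, i.e. 6169/17325 + (887/3465)*q1 = 0.
Solving this linear system: q1 = -6169/4435.
The numerator is Q*f truncated at degree 1: P0 = a_0 = -1/21; P1 = a_1 + q1*a_0 = 141478/439065.


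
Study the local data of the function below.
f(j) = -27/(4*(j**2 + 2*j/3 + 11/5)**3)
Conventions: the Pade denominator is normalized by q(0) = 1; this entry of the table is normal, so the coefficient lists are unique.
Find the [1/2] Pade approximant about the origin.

Taylor coefficients needed (expand at 0): a_0 = -3375/5324, a_1 = 16875/29282, a_2 = 331875/644204, a_3 = -1543750/1771561.
Write the denominator as Q(j) = 1 + q1*j + q2*j^2. Requiring Q*f - P = O(j^4) with deg P <= 1 kills the coefficients of j^2..j^3 in Q*f:
  j^2: a_2 + q1*a_1 + q2*a_0 = 0, i.e. 331875/644204 + (16875/29282)*q1 + (-3375/5324)*q2 = 0.
  j^3: a_3 + q1*a_2 + q2*a_1 = 0, i.e. -1543750/1771561 + (331875/644204)*q1 + (16875/29282)*q2 = 0.
Solving this linear system: q1 = 4570/11781, q2 = 151015/129591.
The numerator is Q*f truncated at degree 1: P0 = a_0 = -3375/5324; P1 = a_1 + q1*a_0 = 575625/1742279.

The Pade approximant has numerator coefficients [-3375/5324, 575625/1742279]; denominator coefficients [1, 4570/11781, 151015/129591].


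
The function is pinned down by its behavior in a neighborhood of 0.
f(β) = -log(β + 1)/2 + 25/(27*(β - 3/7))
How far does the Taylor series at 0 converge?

The radius of convergence is 3/7.

Denominator factor (β - 3/7): pole of order 1 at 3/7, modulus 3/7.
Branch term (-1/2)*log(1 - β/(-1)): its argument vanishes at β = -1, a logarithmic branch point, modulus 1.
The radius of convergence is the smallest modulus among the singular points: 3/7.


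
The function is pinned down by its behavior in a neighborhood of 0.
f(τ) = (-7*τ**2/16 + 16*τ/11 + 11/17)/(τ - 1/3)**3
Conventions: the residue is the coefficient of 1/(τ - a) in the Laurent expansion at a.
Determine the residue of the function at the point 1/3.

At the order-3 pole 1/3 set g(τ) = (τ - (1/3))^3*f(τ) = -7*τ**2/16 + 16*τ/11 + 11/17.
Order-3 pole: residue = g''(a)/2; g''(1/3) = -7/8, so the residue is -7/16.

The residue is -7/16.


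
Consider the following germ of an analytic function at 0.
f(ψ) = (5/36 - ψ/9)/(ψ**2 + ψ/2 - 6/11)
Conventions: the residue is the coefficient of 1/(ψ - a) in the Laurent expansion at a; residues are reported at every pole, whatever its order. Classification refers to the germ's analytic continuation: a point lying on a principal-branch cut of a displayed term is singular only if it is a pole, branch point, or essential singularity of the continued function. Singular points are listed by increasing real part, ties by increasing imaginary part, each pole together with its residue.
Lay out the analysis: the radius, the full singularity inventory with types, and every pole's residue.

Radius of convergence at 0: -1/4 + (1/44)*sqrt(1177).
At -1/4 - (1/44)*sqrt(1177): a pole of order 1; residue -1/18 - (1/321)*sqrt(1177).
At -1/4 + (1/44)*sqrt(1177): a pole of order 1; residue -1/18 + (1/321)*sqrt(1177).

Denominator factor (ψ**2 + ψ/2 - 6/11): discriminant 107/44, real irrational roots -1/4 + (1/44)*sqrt(1177) and -1/4 - (1/44)*sqrt(1177); poles of order 1, moduli -1/4 + (1/44)*sqrt(1177) and 1/4 + (1/44)*sqrt(1177).
The radius of convergence is the smallest modulus among the singular points: -1/4 + (1/44)*sqrt(1177).
The factor ψ**2 + ψ/2 - 6/11 splits as (ψ - a)(ψ - a') with a = -1/4 - (1/44)*sqrt(1177), a' = -1/4 + (1/44)*sqrt(1177). At the order-1 pole a set g(ψ) = (ψ - a)*f(ψ) = [5/36 - ψ/9] / (ψ - a').
Simple pole: residue = g(a) at a = -1/4 - (1/44)*sqrt(1177), which is -1/18 - (1/321)*sqrt(1177).
The factor ψ**2 + ψ/2 - 6/11 splits as (ψ - a)(ψ - a') with a = -1/4 + (1/44)*sqrt(1177), a' = -1/4 - (1/44)*sqrt(1177). At the order-1 pole a set g(ψ) = (ψ - a)*f(ψ) = [5/36 - ψ/9] / (ψ - a').
Simple pole: residue = g(a) at a = -1/4 + (1/44)*sqrt(1177), which is -1/18 + (1/321)*sqrt(1177).
List the singular points by increasing real part (a conjugate pair: the negative imaginary part first).


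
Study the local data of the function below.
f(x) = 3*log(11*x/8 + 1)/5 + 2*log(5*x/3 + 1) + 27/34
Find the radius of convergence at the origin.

Branch term (3/5)*log(1 - x/(-8/11)): its argument vanishes at x = -8/11, a logarithmic branch point, modulus 8/11.
Branch term (2)*log(1 - x/(-3/5)): its argument vanishes at x = -3/5, a logarithmic branch point, modulus 3/5.
The radius of convergence is the smallest modulus among the singular points: 3/5.

The radius of convergence is 3/5.


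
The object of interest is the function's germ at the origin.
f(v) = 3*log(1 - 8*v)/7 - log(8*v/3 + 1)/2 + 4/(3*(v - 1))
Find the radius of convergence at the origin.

The radius of convergence is 1/8.

Denominator factor (v - 1): pole of order 1 at 1, modulus 1.
Branch term (-1/2)*log(1 - v/(-3/8)): its argument vanishes at v = -3/8, a logarithmic branch point, modulus 3/8.
Branch term (3/7)*log(1 - v/(1/8)): its argument vanishes at v = 1/8, a logarithmic branch point, modulus 1/8.
The radius of convergence is the smallest modulus among the singular points: 1/8.


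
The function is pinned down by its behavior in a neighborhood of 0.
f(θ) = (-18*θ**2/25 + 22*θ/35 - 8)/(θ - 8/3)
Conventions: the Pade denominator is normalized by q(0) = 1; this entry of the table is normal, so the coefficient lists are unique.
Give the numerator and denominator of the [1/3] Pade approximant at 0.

The Pade approximant has numerator coefficients [3, -5344257/2731708]; denominator coefficients [1, -3701679/3902440, 1561329/19512200, 8942157/97561000].

Taylor coefficients needed (expand at 0): a_0 = 3, a_1 = 249/280, a_2 = 6759/11200, a_3 = 20277/89600, a_4 = 60831/716800.
Write the denominator as Q(θ) = 1 + q1*θ + q2*θ^2 + q3*θ^3. Requiring Q*f - P = O(θ^5) with deg P <= 1 kills the coefficients of θ^2..θ^4 in Q*f:
  θ^2: a_2 + q1*a_1 + q2*a_0 = 0, i.e. 6759/11200 + (249/280)*q1 + (3)*q2 = 0.
  θ^3: a_3 + q1*a_2 + q2*a_1 + q3*a_0 = 0, i.e. 20277/89600 + (6759/11200)*q1 + (249/280)*q2 + (3)*q3 = 0.
  θ^4: a_4 + q1*a_3 + q2*a_2 + q3*a_1 = 0, i.e. 60831/716800 + (20277/89600)*q1 + (6759/11200)*q2 + (249/280)*q3 = 0.
Solving this linear system: q1 = -3701679/3902440, q2 = 1561329/19512200, q3 = 8942157/97561000.
The numerator is Q*f truncated at degree 1: P0 = a_0 = 3; P1 = a_1 + q1*a_0 = -5344257/2731708.


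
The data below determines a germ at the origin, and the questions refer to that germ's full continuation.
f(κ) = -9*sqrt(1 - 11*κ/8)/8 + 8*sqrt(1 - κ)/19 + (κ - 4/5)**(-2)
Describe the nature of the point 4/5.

The denominator factor κ - 4/5 vanishes at 4/5 and appears to the power 2; the numerator there equals 1, nonzero, and no other factor vanishes.
The branch terms are analytic at this point.
Hence a pole whose order is the multiplicity, 2.

The point is a pole of order 2.


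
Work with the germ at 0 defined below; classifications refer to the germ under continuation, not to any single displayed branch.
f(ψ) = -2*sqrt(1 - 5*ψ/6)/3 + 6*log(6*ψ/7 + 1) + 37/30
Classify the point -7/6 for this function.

The term (6)*log(1 - ψ/(-7/6)) has argument 1 - -7/6/(-7/6) = 0 at -7/6: a logarithmic (infinitely-sheeted) branch point; the remaining terms are analytic or single-valued there.

The point is a logarithmic branch point.


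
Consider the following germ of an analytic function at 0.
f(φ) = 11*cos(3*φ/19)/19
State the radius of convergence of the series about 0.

The radius of convergence is infinite.

The factor cos(3*φ/19) is entire and contributes no finite singular point.
The polynomial part has no poles.
No finite singular points: the Taylor series at 0 converges everywhere.


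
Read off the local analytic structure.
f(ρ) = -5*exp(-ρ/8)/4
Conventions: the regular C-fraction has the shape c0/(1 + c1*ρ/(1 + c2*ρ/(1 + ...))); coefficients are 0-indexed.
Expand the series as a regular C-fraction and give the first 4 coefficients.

The regular C-fraction coefficients are [-5/4, 1/8, -1/16, 1/48].

Taylor coefficients (expand at 0): a_0 = -5/4, a_1 = 5/32, a_2 = -5/512, a_3 = 5/12288.
c0 = a_0 = -5/4. Peel one level at a time: if S = 1 + c*ρ/S' with S'(0) = 1, then c is the ρ-coefficient of S and S' = c*ρ/(S - 1).
S_1 = c0/f = 1 + (1/8)*ρ + (1/128)*ρ^2 + ...; c1 = 1/8.
S_2 = c1*ρ/(S_1 - 1) = 1 + (-1/16)*ρ + (1/768)*ρ^2 + ...; c2 = -1/16.
S_3 = c2*ρ/(S_2 - 1) = 1 + (1/48)*ρ + ...; c3 = 1/48.


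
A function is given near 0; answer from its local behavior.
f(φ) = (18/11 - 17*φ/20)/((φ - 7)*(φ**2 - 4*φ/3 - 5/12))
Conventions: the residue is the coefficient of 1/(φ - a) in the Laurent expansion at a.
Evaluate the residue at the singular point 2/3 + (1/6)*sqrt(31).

The residue is 949/17270 - (15953/1070740)*sqrt(31).

The factor φ**2 - 4*φ/3 - 5/12 splits as (φ - a)(φ - a') with a = 2/3 + (1/6)*sqrt(31), a' = 2/3 - (1/6)*sqrt(31). At the order-1 pole a set g(φ) = (φ - a)*f(φ) = [(18/11 - 17*φ/20)/(φ - 7)] / (φ - a').
Simple pole: residue = g(a) at a = 2/3 + (1/6)*sqrt(31), which is 949/17270 - (15953/1070740)*sqrt(31).


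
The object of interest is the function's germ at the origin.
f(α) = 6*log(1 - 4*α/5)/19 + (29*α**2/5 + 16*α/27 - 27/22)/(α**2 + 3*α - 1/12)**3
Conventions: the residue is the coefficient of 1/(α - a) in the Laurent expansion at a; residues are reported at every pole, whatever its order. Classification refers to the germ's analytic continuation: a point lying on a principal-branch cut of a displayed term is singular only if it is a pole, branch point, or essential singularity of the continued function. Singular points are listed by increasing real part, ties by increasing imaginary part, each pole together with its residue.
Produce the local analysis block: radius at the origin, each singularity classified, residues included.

Radius of convergence at 0: -3/2 + (1/3)*sqrt(21).
At -3/2 - (1/3)*sqrt(21): a pole of order 3; residue -(38151/1207360)*sqrt(21).
At -3/2 + (1/3)*sqrt(21): a pole of order 3; residue (38151/1207360)*sqrt(21).
At 5/4: a logarithmic branch point.


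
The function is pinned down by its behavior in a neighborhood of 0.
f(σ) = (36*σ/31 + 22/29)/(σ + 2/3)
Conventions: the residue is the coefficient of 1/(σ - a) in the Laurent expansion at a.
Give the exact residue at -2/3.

At the order-1 pole -2/3 set g(σ) = (σ - (-2/3))*f(σ) = 36*σ/31 + 22/29.
Simple pole: residue = g(a) at a = -2/3, which is -14/899.

The residue is -14/899.


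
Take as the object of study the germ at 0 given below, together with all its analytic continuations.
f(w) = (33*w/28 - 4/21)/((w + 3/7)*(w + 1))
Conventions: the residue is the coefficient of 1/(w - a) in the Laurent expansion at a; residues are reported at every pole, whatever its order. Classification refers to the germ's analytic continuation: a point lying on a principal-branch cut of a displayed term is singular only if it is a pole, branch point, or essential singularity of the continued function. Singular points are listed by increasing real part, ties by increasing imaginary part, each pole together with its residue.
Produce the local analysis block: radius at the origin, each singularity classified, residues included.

Denominator factor (w + 3/7): pole of order 1 at -3/7, modulus 3/7.
Denominator factor (w + 1): pole of order 1 at -1, modulus 1.
The radius of convergence is the smallest modulus among the singular points: 3/7.
At the order-1 pole -1 set g(w) = (w - (-1))*f(w) = (33*w/28 - 4/21)/(w + 3/7).
Simple pole: residue = g(a) at a = -1, which is 115/48.
At the order-1 pole -3/7 set g(w) = (w - (-3/7))*f(w) = (33*w/28 - 4/21)/(w + 1).
Simple pole: residue = g(a) at a = -3/7, which is -409/336.
List the singular points by increasing real part (a conjugate pair: the negative imaginary part first).

Radius of convergence at 0: 3/7.
At -1: a pole of order 1; residue 115/48.
At -3/7: a pole of order 1; residue -409/336.


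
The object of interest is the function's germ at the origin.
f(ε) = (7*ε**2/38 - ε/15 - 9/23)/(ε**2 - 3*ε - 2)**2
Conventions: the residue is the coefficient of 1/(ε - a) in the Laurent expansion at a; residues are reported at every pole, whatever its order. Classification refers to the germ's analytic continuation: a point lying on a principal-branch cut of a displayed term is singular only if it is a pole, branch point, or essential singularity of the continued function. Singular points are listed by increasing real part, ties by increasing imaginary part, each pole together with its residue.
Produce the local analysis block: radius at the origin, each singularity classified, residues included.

Radius of convergence at 0: -3/2 + (1/2)*sqrt(17).
At 3/2 - (1/2)*sqrt(17): a pole of order 2; residue -(13/2185)*sqrt(17).
At 3/2 + (1/2)*sqrt(17): a pole of order 2; residue (13/2185)*sqrt(17).


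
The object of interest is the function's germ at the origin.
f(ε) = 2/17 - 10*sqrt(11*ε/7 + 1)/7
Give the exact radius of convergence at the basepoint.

Branch term (-10/7)*sqrt(1 - ε/(-7/11)): its argument vanishes at ε = -7/11, a square-root branch point, modulus 7/11.
The radius of convergence is the smallest modulus among the singular points: 7/11.

The radius of convergence is 7/11.


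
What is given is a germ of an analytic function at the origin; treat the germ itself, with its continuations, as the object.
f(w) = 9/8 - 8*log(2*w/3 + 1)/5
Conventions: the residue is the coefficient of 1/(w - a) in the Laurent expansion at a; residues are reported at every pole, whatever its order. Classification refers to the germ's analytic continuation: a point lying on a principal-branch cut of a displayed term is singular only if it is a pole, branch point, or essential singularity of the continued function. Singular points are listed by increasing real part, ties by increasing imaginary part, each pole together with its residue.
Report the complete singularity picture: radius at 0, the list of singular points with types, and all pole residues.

Branch term (-8/5)*log(1 - w/(-3/2)): its argument vanishes at w = -3/2, a logarithmic branch point, modulus 3/2.
The radius of convergence is the smallest modulus among the singular points: 3/2.

Radius of convergence at 0: 3/2.
At -3/2: a logarithmic branch point.
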